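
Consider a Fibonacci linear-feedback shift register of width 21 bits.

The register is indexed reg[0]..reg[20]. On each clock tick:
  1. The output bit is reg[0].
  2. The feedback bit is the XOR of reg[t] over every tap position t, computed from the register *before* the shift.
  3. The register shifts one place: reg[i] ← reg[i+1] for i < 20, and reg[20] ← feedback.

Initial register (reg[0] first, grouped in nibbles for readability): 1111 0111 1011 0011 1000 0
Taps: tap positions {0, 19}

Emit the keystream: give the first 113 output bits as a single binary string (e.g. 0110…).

step | reg (before) | out | fb
   0 | 111101111011001110000 | 1 | 1
   1 | 111011110110011100001 | 1 | 1
   2 | 110111101100111000011 | 1 | 0
   3 | 101111011001110000110 | 1 | 0
   4 | 011110110011100001100 | 0 | 0
   5 | 111101100111000011000 | 1 | 1
   6 | 111011001110000110001 | 1 | 1
   7 | 110110011100001100011 | 1 | 0
   8 | 101100111000011000110 | 1 | 0
   9 | 011001110000110001100 | 0 | 0
  10 | 110011100001100011000 | 1 | 1
  11 | 100111000011000110001 | 1 | 1
  12 | 001110000110001100011 | 0 | 1
  13 | 011100001100011000111 | 0 | 1
  14 | 111000011000110001111 | 1 | 0
  15 | 110000110001100011110 | 1 | 0
  16 | 100001100011000111100 | 1 | 1
  17 | 000011000110001111001 | 0 | 0
  18 | 000110001100011110010 | 0 | 1
  19 | 001100011000111100101 | 0 | 0
  20 | 011000110001111001010 | 0 | 1
  21 | 110001100011110010101 | 1 | 1
  22 | 100011000111100101011 | 1 | 0
  23 | 000110001111001010110 | 0 | 1
  24 | 001100011110010101101 | 0 | 0
  25 | 011000111100101011010 | 0 | 1
  26 | 110001111001010110101 | 1 | 1
  27 | 100011110010101101011 | 1 | 0
  28 | 000111100101011010110 | 0 | 1
  29 | 001111001010110101101 | 0 | 0
  30 | 011110010101101011010 | 0 | 1
  31 | 111100101011010110101 | 1 | 1
  32 | 111001010110101101011 | 1 | 0
  33 | 110010101101011010110 | 1 | 0
  34 | 100101011010110101100 | 1 | 1
  35 | 001010110101101011001 | 0 | 0
  36 | 010101101011010110010 | 0 | 1
  37 | 101011010110101100101 | 1 | 1
  38 | 010110101101011001011 | 0 | 1
  39 | 101101011010110010111 | 1 | 0
  40 | 011010110101100101110 | 0 | 1
  41 | 110101101011001011101 | 1 | 1
  42 | 101011010110010111011 | 1 | 0
  43 | 010110101100101110110 | 0 | 1
  44 | 101101011001011101101 | 1 | 1
  45 | 011010110010111011011 | 0 | 1
  46 | 110101100101110110111 | 1 | 0
  47 | 101011001011101101110 | 1 | 0
  48 | 010110010111011011100 | 0 | 0
  49 | 101100101110110111000 | 1 | 1
  50 | 011001011101101110001 | 0 | 0
  51 | 110010111011011100010 | 1 | 0
  52 | 100101110110111000100 | 1 | 1
  53 | 001011101101110001001 | 0 | 0
  54 | 010111011011100010010 | 0 | 1
  55 | 101110110111000100101 | 1 | 1
  56 | 011101101110001001011 | 0 | 1
  57 | 111011011100010010111 | 1 | 0
  58 | 110110111000100101110 | 1 | 0
  59 | 101101110001001011100 | 1 | 1
  60 | 011011100010010111001 | 0 | 0
  61 | 110111000100101110010 | 1 | 0
  62 | 101110001001011100100 | 1 | 1
  63 | 011100010010111001001 | 0 | 0
  64 | 111000100101110010010 | 1 | 0
  65 | 110001001011100100100 | 1 | 1
  66 | 100010010111001001001 | 1 | 1
  67 | 000100101110010010011 | 0 | 1
  68 | 001001011100100100111 | 0 | 1
  69 | 010010111001001001111 | 0 | 1
  70 | 100101110010010011111 | 1 | 0
  71 | 001011100100100111110 | 0 | 1
  72 | 010111001001001111101 | 0 | 0
  73 | 101110010010011111010 | 1 | 0
  74 | 011100100100111110100 | 0 | 0
  75 | 111001001001111101000 | 1 | 1
  76 | 110010010011111010001 | 1 | 1
  77 | 100100100111110100011 | 1 | 0
  78 | 001001001111101000110 | 0 | 1
  79 | 010010011111010001101 | 0 | 0
  80 | 100100111110100011010 | 1 | 0
  81 | 001001111101000110100 | 0 | 0
  82 | 010011111010001101000 | 0 | 0
  83 | 100111110100011010000 | 1 | 1
  84 | 001111101000110100001 | 0 | 0
  85 | 011111010001101000010 | 0 | 1
  86 | 111110100011010000101 | 1 | 1
  87 | 111101000110100001011 | 1 | 0
  88 | 111010001101000010110 | 1 | 0
  89 | 110100011010000101100 | 1 | 1
  90 | 101000110100001011001 | 1 | 1
  91 | 010001101000010110011 | 0 | 1
  92 | 100011010000101100111 | 1 | 0
  93 | 000110100001011001110 | 0 | 1
  94 | 001101000010110011101 | 0 | 0
  95 | 011010000101100111010 | 0 | 1
  96 | 110100001011001110101 | 1 | 1
  97 | 101000010110011101011 | 1 | 0
  98 | 010000101100111010110 | 0 | 1
  99 | 100001011001110101101 | 1 | 1
 100 | 000010110011101011011 | 0 | 1
 101 | 000101100111010110111 | 0 | 1
 102 | 001011001110101101111 | 0 | 1
 103 | 010110011101011011111 | 0 | 1
 104 | 101100111010110111111 | 1 | 0
 105 | 011001110101101111110 | 0 | 1
 106 | 110011101011011111101 | 1 | 1
 107 | 100111010110111111011 | 1 | 0
 108 | 001110101101111110110 | 0 | 1
 109 | 011101011011111101101 | 0 | 0
 110 | 111010110111111011010 | 1 | 0
 111 | 110101101111110110100 | 1 | 1
 112 | 101011011111101101001 | 1 | 1

11110111101100111000011000110001111001010110101101011001011101101110001001011100100100111110100011010000101100111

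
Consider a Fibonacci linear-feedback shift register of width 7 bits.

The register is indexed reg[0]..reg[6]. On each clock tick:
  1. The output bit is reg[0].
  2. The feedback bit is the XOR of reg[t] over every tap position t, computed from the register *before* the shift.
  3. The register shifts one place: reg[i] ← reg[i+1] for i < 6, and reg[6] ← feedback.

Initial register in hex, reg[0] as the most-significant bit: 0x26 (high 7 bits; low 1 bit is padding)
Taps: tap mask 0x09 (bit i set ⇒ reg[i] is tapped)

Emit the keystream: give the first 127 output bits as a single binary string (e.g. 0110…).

0010011000101110101101100000110011010100111001111011010000101010111110100101000110111000111111100001110111100101100100100000010

k : reg_k → out_k, fb_k
0: 0010011 → 0, fb=0
1: 0100110 → 0, fb=0
2: 1001100 → 1, fb=0
3: 0011000 → 0, fb=1
4: 0110001 → 0, fb=0
5: 1100010 → 1, fb=1
6: 1000101 → 1, fb=1
7: 0001011 → 0, fb=1
8: 0010111 → 0, fb=0
9: 0101110 → 0, fb=1
10: 1011101 → 1, fb=0
11: 0111010 → 0, fb=1
12: 1110101 → 1, fb=1
13: 1101011 → 1, fb=0
14: 1010110 → 1, fb=1
15: 0101101 → 0, fb=1
16: 1011011 → 1, fb=0
17: 0110110 → 0, fb=0
18: 1101100 → 1, fb=0
19: 1011000 → 1, fb=0
20: 0110000 → 0, fb=0
21: 1100000 → 1, fb=1
22: 1000001 → 1, fb=1
23: 0000011 → 0, fb=0
24: 0000110 → 0, fb=0
25: 0001100 → 0, fb=1
26: 0011001 → 0, fb=1
27: 0110011 → 0, fb=0
28: 1100110 → 1, fb=1
29: 1001101 → 1, fb=0
30: 0011010 → 0, fb=1
31: 0110101 → 0, fb=0
32: 1101010 → 1, fb=0
33: 1010100 → 1, fb=1
34: 0101001 → 0, fb=1
35: 1010011 → 1, fb=1
36: 0100111 → 0, fb=0
37: 1001110 → 1, fb=0
38: 0011100 → 0, fb=1
39: 0111001 → 0, fb=1
40: 1110011 → 1, fb=1
41: 1100111 → 1, fb=1
42: 1001111 → 1, fb=0
43: 0011110 → 0, fb=1
44: 0111101 → 0, fb=1
45: 1111011 → 1, fb=0
46: 1110110 → 1, fb=1
47: 1101101 → 1, fb=0
48: 1011010 → 1, fb=0
49: 0110100 → 0, fb=0
50: 1101000 → 1, fb=0
51: 1010000 → 1, fb=1
52: 0100001 → 0, fb=0
53: 1000010 → 1, fb=1
54: 0000101 → 0, fb=0
55: 0001010 → 0, fb=1
56: 0010101 → 0, fb=0
57: 0101010 → 0, fb=1
58: 1010101 → 1, fb=1
59: 0101011 → 0, fb=1
60: 1010111 → 1, fb=1
61: 0101111 → 0, fb=1
62: 1011111 → 1, fb=0
63: 0111110 → 0, fb=1
64: 1111101 → 1, fb=0
65: 1111010 → 1, fb=0
66: 1110100 → 1, fb=1
67: 1101001 → 1, fb=0
68: 1010010 → 1, fb=1
69: 0100101 → 0, fb=0
70: 1001010 → 1, fb=0
71: 0010100 → 0, fb=0
72: 0101000 → 0, fb=1
73: 1010001 → 1, fb=1
74: 0100011 → 0, fb=0
75: 1000110 → 1, fb=1
76: 0001101 → 0, fb=1
77: 0011011 → 0, fb=1
78: 0110111 → 0, fb=0
79: 1101110 → 1, fb=0
80: 1011100 → 1, fb=0
81: 0111000 → 0, fb=1
82: 1110001 → 1, fb=1
83: 1100011 → 1, fb=1
84: 1000111 → 1, fb=1
85: 0001111 → 0, fb=1
86: 0011111 → 0, fb=1
87: 0111111 → 0, fb=1
88: 1111111 → 1, fb=0
89: 1111110 → 1, fb=0
90: 1111100 → 1, fb=0
91: 1111000 → 1, fb=0
92: 1110000 → 1, fb=1
93: 1100001 → 1, fb=1
94: 1000011 → 1, fb=1
95: 0000111 → 0, fb=0
96: 0001110 → 0, fb=1
97: 0011101 → 0, fb=1
98: 0111011 → 0, fb=1
99: 1110111 → 1, fb=1
100: 1101111 → 1, fb=0
101: 1011110 → 1, fb=0
102: 0111100 → 0, fb=1
103: 1111001 → 1, fb=0
104: 1110010 → 1, fb=1
105: 1100101 → 1, fb=1
106: 1001011 → 1, fb=0
107: 0010110 → 0, fb=0
108: 0101100 → 0, fb=1
109: 1011001 → 1, fb=0
110: 0110010 → 0, fb=0
111: 1100100 → 1, fb=1
112: 1001001 → 1, fb=0
113: 0010010 → 0, fb=0
114: 0100100 → 0, fb=0
115: 1001000 → 1, fb=0
116: 0010000 → 0, fb=0
117: 0100000 → 0, fb=0
118: 1000000 → 1, fb=1
119: 0000001 → 0, fb=0
120: 0000010 → 0, fb=0
121: 0000100 → 0, fb=0
122: 0001000 → 0, fb=1
123: 0010001 → 0, fb=0
124: 0100010 → 0, fb=0
125: 1000100 → 1, fb=1
126: 0001001 → 0, fb=1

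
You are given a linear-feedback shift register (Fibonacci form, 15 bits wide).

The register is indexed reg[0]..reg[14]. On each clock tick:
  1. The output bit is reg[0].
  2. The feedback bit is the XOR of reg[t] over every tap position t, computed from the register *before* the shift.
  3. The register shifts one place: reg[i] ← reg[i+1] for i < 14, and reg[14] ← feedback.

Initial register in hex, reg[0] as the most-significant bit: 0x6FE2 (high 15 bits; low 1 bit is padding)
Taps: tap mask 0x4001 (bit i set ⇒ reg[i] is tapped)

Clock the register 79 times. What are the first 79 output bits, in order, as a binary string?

tick  register→output (feedback)
  0  011011111110001→0 (1)
  1  110111111100011→1 (0)
  2  101111111000110→1 (1)
  3  011111110001101→0 (1)
  4  111111100011011→1 (0)
  5  111111000110110→1 (1)
  6  111110001101101→1 (0)
  7  111100011011010→1 (1)
  8  111000110110101→1 (0)
  9  110001101101010→1 (1)
 10  100011011010101→1 (0)
 11  000110110101010→0 (0)
 12  001101101010100→0 (0)
 13  011011010101000→0 (0)
 14  110110101010000→1 (1)
 15  101101010100001→1 (0)
 16  011010101000010→0 (0)
 17  110101010000100→1 (1)
 18  101010100001001→1 (0)
 19  010101000010010→0 (0)
 20  101010000100100→1 (1)
 21  010100001001001→0 (1)
 22  101000010010011→1 (0)
 23  010000100100110→0 (0)
 24  100001001001100→1 (1)
 25  000010010011001→0 (1)
 26  000100100110011→0 (1)
 27  001001001100111→0 (1)
 28  010010011001111→0 (1)
 29  100100110011111→1 (0)
 30  001001100111110→0 (0)
 31  010011001111100→0 (0)
 32  100110011111000→1 (1)
 33  001100111110001→0 (1)
 34  011001111100011→0 (1)
 35  110011111000111→1 (0)
 36  100111110001110→1 (1)
 37  001111100011101→0 (1)
 38  011111000111011→0 (1)
 39  111110001110111→1 (0)
 40  111100011101110→1 (1)
 41  111000111011101→1 (0)
 42  110001110111010→1 (1)
 43  100011101110101→1 (0)
 44  000111011101010→0 (0)
 45  001110111010100→0 (0)
 46  011101110101000→0 (0)
 47  111011101010000→1 (1)
 48  110111010100001→1 (0)
 49  101110101000010→1 (1)
 50  011101010000101→0 (1)
 51  111010100001011→1 (0)
 52  110101000010110→1 (1)
 53  101010000101101→1 (0)
 54  010100001011010→0 (0)
 55  101000010110100→1 (1)
 56  010000101101001→0 (1)
 57  100001011010011→1 (0)
 58  000010110100110→0 (0)
 59  000101101001100→0 (0)
 60  001011010011000→0 (0)
 61  010110100110000→0 (0)
 62  101101001100000→1 (1)
 63  011010011000001→0 (1)
 64  110100110000011→1 (0)
 65  101001100000110→1 (1)
 66  010011000001101→0 (1)
 67  100110000011011→1 (0)
 68  001100000110110→0 (0)
 69  011000001101100→0 (0)
 70  110000011011000→1 (1)
 71  100000110110001→1 (0)
 72  000001101100010→0 (0)
 73  000011011000100→0 (0)
 74  000110110001000→0 (0)
 75  001101100010000→0 (0)
 76  011011000100000→0 (0)
 77  110110001000000→1 (1)
 78  101100010000001→1 (0)

0110111111100011011010101000010010011001111100011101110101000010110100110000011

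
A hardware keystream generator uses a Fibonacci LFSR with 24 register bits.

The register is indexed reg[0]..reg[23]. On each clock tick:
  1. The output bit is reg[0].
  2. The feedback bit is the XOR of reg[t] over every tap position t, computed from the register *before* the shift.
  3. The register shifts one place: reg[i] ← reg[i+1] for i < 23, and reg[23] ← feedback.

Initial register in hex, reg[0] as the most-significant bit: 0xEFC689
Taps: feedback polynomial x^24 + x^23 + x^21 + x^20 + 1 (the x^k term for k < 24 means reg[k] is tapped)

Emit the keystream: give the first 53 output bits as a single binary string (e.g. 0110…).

step | reg (before) | out | fb
   0 | 111011111100011010001001 | 1 | 1
   1 | 110111111000110100010011 | 1 | 0
   2 | 101111110001101000100110 | 1 | 0
   3 | 011111100011010001001100 | 0 | 0
   4 | 111111000110100010011000 | 1 | 0
   5 | 111110001101000100110000 | 1 | 1
   6 | 111100011010001001100001 | 1 | 0
   7 | 111000110100010011000010 | 1 | 1
   8 | 110001101000100110000101 | 1 | 1
   9 | 100011010001001100001011 | 1 | 1
  10 | 000110100010011000010111 | 0 | 0
  11 | 001101000100110000101110 | 0 | 0
  12 | 011010001001100001011100 | 0 | 0
  13 | 110100010011000010111000 | 1 | 0
  14 | 101000100110000101110000 | 1 | 1
  15 | 010001001100001011100001 | 0 | 1
  16 | 100010011000010111000011 | 1 | 0
  17 | 000100110000101110000110 | 0 | 1
  18 | 001001100001011100001101 | 0 | 1
  19 | 010011000010111000011011 | 0 | 0
  20 | 100110000101110000110110 | 1 | 0
  21 | 001100001011100001101100 | 0 | 0
  22 | 011000010111000011011000 | 0 | 1
  23 | 110000101110000110110001 | 1 | 0
  24 | 100001011100001101100010 | 1 | 1
  25 | 000010111000011011000101 | 0 | 0
  26 | 000101110000110110001010 | 0 | 1
  27 | 001011100001101100010101 | 0 | 0
  28 | 010111000011011000101010 | 0 | 1
  29 | 101110000110110001010101 | 1 | 1
  30 | 011100001101100010101011 | 0 | 0
  31 | 111000011011000101010110 | 1 | 0
  32 | 110000110110001010101100 | 1 | 1
  33 | 100001101100010101011001 | 1 | 1
  34 | 000011011000101010110011 | 0 | 1
  35 | 000110110001010101100111 | 0 | 0
  36 | 001101100010101011001110 | 0 | 0
  37 | 011011000101010110011100 | 0 | 0
  38 | 110110001010101100111000 | 1 | 0
  39 | 101100010101011001110000 | 1 | 1
  40 | 011000101010110011100001 | 0 | 1
  41 | 110001010101100111000011 | 1 | 0
  42 | 100010101011001110000110 | 1 | 0
  43 | 000101010110011100001100 | 0 | 0
  44 | 001010101100111000011000 | 0 | 1
  45 | 010101011001110000110001 | 0 | 1
  46 | 101010110011100001100011 | 1 | 0
  47 | 010101100111000011000110 | 0 | 1
  48 | 101011001110000110001101 | 1 | 0
  49 | 010110011100001100011010 | 0 | 1
  50 | 101100111000011000110101 | 1 | 1
  51 | 011001110000110001101011 | 0 | 0
  52 | 110011100001100011010110 | 1 | 0

11101111110001101000100110000101110000110110001010101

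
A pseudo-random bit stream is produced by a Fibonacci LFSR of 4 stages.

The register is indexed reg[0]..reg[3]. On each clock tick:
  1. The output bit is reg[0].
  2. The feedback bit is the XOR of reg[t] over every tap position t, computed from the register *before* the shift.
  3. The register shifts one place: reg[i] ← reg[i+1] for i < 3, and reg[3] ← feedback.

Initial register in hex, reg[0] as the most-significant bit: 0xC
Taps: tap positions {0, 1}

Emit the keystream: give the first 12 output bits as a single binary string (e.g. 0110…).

110001001101

step | reg (before) | out | fb
   0 | 1100 | 1 | 0
   1 | 1000 | 1 | 1
   2 | 0001 | 0 | 0
   3 | 0010 | 0 | 0
   4 | 0100 | 0 | 1
   5 | 1001 | 1 | 1
   6 | 0011 | 0 | 0
   7 | 0110 | 0 | 1
   8 | 1101 | 1 | 0
   9 | 1010 | 1 | 1
  10 | 0101 | 0 | 1
  11 | 1011 | 1 | 1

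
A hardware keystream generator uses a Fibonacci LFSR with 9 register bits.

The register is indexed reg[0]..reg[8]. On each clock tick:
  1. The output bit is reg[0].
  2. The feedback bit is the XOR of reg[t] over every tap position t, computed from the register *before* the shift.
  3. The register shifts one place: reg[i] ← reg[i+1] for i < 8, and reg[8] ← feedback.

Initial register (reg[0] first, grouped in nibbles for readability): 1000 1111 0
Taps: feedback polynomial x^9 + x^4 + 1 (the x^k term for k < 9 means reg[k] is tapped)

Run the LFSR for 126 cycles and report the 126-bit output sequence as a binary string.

k : reg_k → out_k, fb_k
0: 100011110 → 1, fb=0
1: 000111100 → 0, fb=1
2: 001111001 → 0, fb=1
3: 011110011 → 0, fb=1
4: 111100111 → 1, fb=1
5: 111001111 → 1, fb=1
6: 110011111 → 1, fb=0
7: 100111110 → 1, fb=0
8: 001111100 → 0, fb=1
9: 011111001 → 0, fb=1
10: 111110011 → 1, fb=0
11: 111100110 → 1, fb=1
12: 111001101 → 1, fb=1
13: 110011011 → 1, fb=0
14: 100110110 → 1, fb=0
15: 001101100 → 0, fb=0
16: 011011000 → 0, fb=1
17: 110110001 → 1, fb=0
18: 101100010 → 1, fb=1
19: 011000101 → 0, fb=0
20: 110001010 → 1, fb=1
21: 100010101 → 1, fb=0
22: 000101010 → 0, fb=0
23: 001010100 → 0, fb=1
24: 010101001 → 0, fb=0
25: 101010010 → 1, fb=0
26: 010100100 → 0, fb=0
27: 101001000 → 1, fb=1
28: 010010001 → 0, fb=1
29: 100100011 → 1, fb=1
30: 001000111 → 0, fb=0
31: 010001110 → 0, fb=0
32: 100011100 → 1, fb=0
33: 000111000 → 0, fb=1
34: 001110001 → 0, fb=1
35: 011100011 → 0, fb=0
36: 111000110 → 1, fb=1
37: 110001101 → 1, fb=1
38: 100011011 → 1, fb=0
39: 000110110 → 0, fb=1
40: 001101101 → 0, fb=0
41: 011011010 → 0, fb=1
42: 110110101 → 1, fb=0
43: 101101010 → 1, fb=1
44: 011010101 → 0, fb=1
45: 110101011 → 1, fb=1
46: 101010111 → 1, fb=0
47: 010101110 → 0, fb=0
48: 101011100 → 1, fb=0
49: 010111000 → 0, fb=1
50: 101110001 → 1, fb=0
51: 011100010 → 0, fb=0
52: 111000100 → 1, fb=1
53: 110001001 → 1, fb=1
54: 100010011 → 1, fb=0
55: 000100110 → 0, fb=0
56: 001001100 → 0, fb=0
57: 010011000 → 0, fb=1
58: 100110001 → 1, fb=0
59: 001100010 → 0, fb=0
60: 011000100 → 0, fb=0
61: 110001000 → 1, fb=1
62: 100010001 → 1, fb=0
63: 000100010 → 0, fb=0
64: 001000100 → 0, fb=0
65: 010001000 → 0, fb=0
66: 100010000 → 1, fb=0
67: 000100000 → 0, fb=0
68: 001000000 → 0, fb=0
69: 010000000 → 0, fb=0
70: 100000000 → 1, fb=1
71: 000000001 → 0, fb=0
72: 000000010 → 0, fb=0
73: 000000100 → 0, fb=0
74: 000001000 → 0, fb=0
75: 000010000 → 0, fb=1
76: 000100001 → 0, fb=0
77: 001000010 → 0, fb=0
78: 010000100 → 0, fb=0
79: 100001000 → 1, fb=1
80: 000010001 → 0, fb=1
81: 000100011 → 0, fb=0
82: 001000110 → 0, fb=0
83: 010001100 → 0, fb=0
84: 100011000 → 1, fb=0
85: 000110000 → 0, fb=1
86: 001100001 → 0, fb=0
87: 011000010 → 0, fb=0
88: 110000100 → 1, fb=1
89: 100001001 → 1, fb=1
90: 000010011 → 0, fb=1
91: 000100111 → 0, fb=0
92: 001001110 → 0, fb=0
93: 010011100 → 0, fb=1
94: 100111001 → 1, fb=0
95: 001110010 → 0, fb=1
96: 011100101 → 0, fb=0
97: 111001010 → 1, fb=1
98: 110010101 → 1, fb=0
99: 100101010 → 1, fb=1
100: 001010101 → 0, fb=1
101: 010101011 → 0, fb=0
102: 101010110 → 1, fb=0
103: 010101100 → 0, fb=0
104: 101011000 → 1, fb=0
105: 010110000 → 0, fb=1
106: 101100001 → 1, fb=1
107: 011000011 → 0, fb=0
108: 110000110 → 1, fb=1
109: 100001101 → 1, fb=1
110: 000011011 → 0, fb=1
111: 000110111 → 0, fb=1
112: 001101111 → 0, fb=0
113: 011011110 → 0, fb=1
114: 110111101 → 1, fb=0
115: 101111010 → 1, fb=0
116: 011110100 → 0, fb=1
117: 111101001 → 1, fb=1
118: 111010011 → 1, fb=0
119: 110100110 → 1, fb=1
120: 101001101 → 1, fb=1
121: 010011011 → 0, fb=1
122: 100110111 → 1, fb=0
123: 001101110 → 0, fb=0
124: 011011100 → 0, fb=1
125: 110111001 → 1, fb=0

100011110011111001101100010101001000111000110110101011100010011000100010000000010000100011000010011100101010110000110111101001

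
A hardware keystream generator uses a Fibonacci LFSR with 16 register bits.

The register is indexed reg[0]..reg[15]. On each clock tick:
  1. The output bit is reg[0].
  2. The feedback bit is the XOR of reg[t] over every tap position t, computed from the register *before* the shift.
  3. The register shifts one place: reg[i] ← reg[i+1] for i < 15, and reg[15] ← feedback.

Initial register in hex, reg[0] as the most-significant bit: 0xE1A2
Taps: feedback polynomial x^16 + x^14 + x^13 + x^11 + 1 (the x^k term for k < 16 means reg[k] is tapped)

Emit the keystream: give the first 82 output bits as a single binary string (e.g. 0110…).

tick  register→output (feedback)
  0  1110000110100010→1 (0)
  1  1100001101000100→1 (0)
  2  1000011010001000→1 (1)
  3  0000110100010001→0 (1)
  4  0001101000100011→0 (1)
  5  0011010001000111→0 (0)
  6  0110100010001110→0 (0)
  7  1101000100011100→1 (1)
  8  1010001000111001→1 (0)
  9  0100010001110010→0 (0)
 10  1000100011100100→1 (0)
 11  0001000111001000→0 (0)
 12  0010001110010000→0 (1)
 13  0100011100100001→0 (0)
 14  1000111001000010→1 (0)
 15  0001110010000100→0 (1)
 16  0011100100001001→0 (0)
 17  0111001000010010→0 (0)
 18  1110010000100100→1 (0)
 19  1100100001001000→1 (1)
 20  1001000010010001→1 (0)
 21  0010000100100010→0 (1)
 22  0100001001000101→0 (1)
 23  1000010010001011→1 (0)
 24  0000100100010110→0 (1)
 25  0001001000101101→0 (1)
 26  0010010001011011→0 (0)
 27  0100100010110110→0 (1)
 28  1001000101101101→1 (0)
 29  0010001011011010→0 (0)
 30  0100010110110100→0 (0)
 31  1000101101101000→1 (1)
 32  0001011011010001→0 (1)
 33  0010110110100011→0 (1)
 34  0101101101000111→0 (0)
 35  1011011010001110→1 (1)
 36  0110110100011101→0 (0)
 37  1101101000111010→1 (1)
 38  1011010001110101→1 (1)
 39  0110100011101011→0 (1)
 40  1101000111010111→1 (0)
 41  1010001110101110→1 (1)
 42  0100011101011101→0 (0)
 43  1000111010111010→1 (1)
 44  0001110101110101→0 (0)
 45  0011101011101010→0 (1)
 46  0111010111010101→0 (0)
 47  1110101110101010→1 (0)
 48  1101011101010100→1 (1)
 49  1010111010101001→1 (1)
 50  0101110101010011→0 (0)
 51  1011101010100110→1 (1)
 52  0111010101001101→0 (1)
 53  1110101010011011→1 (1)
 54  1101010100110111→1 (0)
 55  1010101001101110→1 (1)
 56  0101010011011101→0 (0)
 57  1010100110111010→1 (1)
 58  0101001101110101→0 (0)
 59  1010011011101010→1 (0)
 60  0100110111010100→0 (0)
 61  1001101110101000→1 (1)
 62  0011011101010001→0 (1)
 63  0110111010100011→0 (1)
 64  1101110101000111→1 (1)
 65  1011101010001111→1 (1)
 66  0111010100011111→0 (1)
 67  1110101000111111→1 (0)
 68  1101010001111110→1 (0)
 69  1010100011111100→1 (1)
 70  0101000111111001→0 (1)
 71  1010001111110011→1 (1)
 72  0100011111100111→0 (0)
 73  1000111111001110→1 (1)
 74  0001111110011101→0 (0)
 75  0011111100111010→0 (0)
 76  0111111001110100→0 (0)
 77  1111110011101000→1 (1)
 78  1111100111010001→1 (0)
 79  1111001110100010→1 (0)
 80  1110011101000100→1 (0)
 81  1100111010001000→1 (1)

1110000110100010001110010000100100010110110100011101011101010100110111010100011111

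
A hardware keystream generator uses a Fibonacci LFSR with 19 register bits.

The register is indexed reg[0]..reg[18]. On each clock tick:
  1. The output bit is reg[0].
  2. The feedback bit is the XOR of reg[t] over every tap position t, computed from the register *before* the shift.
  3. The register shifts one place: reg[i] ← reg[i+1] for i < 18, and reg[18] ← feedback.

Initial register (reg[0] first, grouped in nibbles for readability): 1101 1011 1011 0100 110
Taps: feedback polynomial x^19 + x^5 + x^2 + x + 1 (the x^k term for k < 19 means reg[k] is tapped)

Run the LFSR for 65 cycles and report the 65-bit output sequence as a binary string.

11011011101101001100111010010010111101110111010001000101010110001

step | reg (before) | out | fb
   0 | 1101101110110100110 | 1 | 0
   1 | 1011011101101001100 | 1 | 1
   2 | 0110111011010011001 | 0 | 1
   3 | 1101110110100110011 | 1 | 1
   4 | 1011101101001100111 | 1 | 0
   5 | 0111011010011001110 | 0 | 1
   6 | 1110110100110011101 | 1 | 0
   7 | 1101101001100111010 | 1 | 0
   8 | 1011010011001110100 | 1 | 1
   9 | 0110100110011101001 | 0 | 0
  10 | 1101001100111010010 | 1 | 0
  11 | 1010011001110100100 | 1 | 1
  12 | 0100110011101001001 | 0 | 0
  13 | 1001100111010010010 | 1 | 1
  14 | 0011001110100100101 | 0 | 1
  15 | 0110011101001001011 | 0 | 1
  16 | 1100111010010010111 | 1 | 1
  17 | 1001110100100101111 | 1 | 0
  18 | 0011101001001011110 | 0 | 1
  19 | 0111010010010111101 | 0 | 1
  20 | 1110100100101111011 | 1 | 1
  21 | 1101001001011110111 | 1 | 0
  22 | 1010010010111101110 | 1 | 1
  23 | 0100100101111011101 | 0 | 1
  24 | 1001001011110111011 | 1 | 1
  25 | 0010010111101110111 | 0 | 0
  26 | 0100101111011101110 | 0 | 1
  27 | 1001011110111011101 | 1 | 0
  28 | 0010111101110111010 | 0 | 0
  29 | 0101111011101110100 | 0 | 0
  30 | 1011110111011101000 | 1 | 1
  31 | 0111101110111010001 | 0 | 0
  32 | 1111011101110100010 | 1 | 0
  33 | 1110111011101000100 | 1 | 0
  34 | 1101110111010001000 | 1 | 1
  35 | 1011101110100010001 | 1 | 0
  36 | 0111011101000100010 | 0 | 1
  37 | 1110111010001000101 | 1 | 0
  38 | 1101110100010001010 | 1 | 1
  39 | 1011101000100010101 | 1 | 0
  40 | 0111010001000101010 | 0 | 1
  41 | 1110100010001010101 | 1 | 1
  42 | 1101000100010101011 | 1 | 0
  43 | 1010001000101010110 | 1 | 0
  44 | 0100010001010101100 | 0 | 0
  45 | 1000100010101011000 | 1 | 1
  46 | 0001000101010110001 | 0 | 0
  47 | 0010001010101100010 | 0 | 1
  48 | 0100010101011000101 | 0 | 0
  49 | 1000101010110001010 | 1 | 1
  50 | 0001010101100010101 | 0 | 1
  51 | 0010101011000101011 | 0 | 1
  52 | 0101010110001010111 | 0 | 0
  53 | 1010101100010101110 | 1 | 0
  54 | 0101011000101011100 | 0 | 0
  55 | 1010110001010111000 | 1 | 1
  56 | 0101100010101110001 | 0 | 1
  57 | 1011000101011100011 | 1 | 0
  58 | 0110001010111000110 | 0 | 0
  59 | 1100010101110001100 | 1 | 1
  60 | 1000101011100011001 | 1 | 1
  61 | 0001010111000110011 | 0 | 1
  62 | 0010101110001100111 | 0 | 1
  63 | 0101011100011001111 | 0 | 0
  64 | 1010111000110011110 | 1 | 1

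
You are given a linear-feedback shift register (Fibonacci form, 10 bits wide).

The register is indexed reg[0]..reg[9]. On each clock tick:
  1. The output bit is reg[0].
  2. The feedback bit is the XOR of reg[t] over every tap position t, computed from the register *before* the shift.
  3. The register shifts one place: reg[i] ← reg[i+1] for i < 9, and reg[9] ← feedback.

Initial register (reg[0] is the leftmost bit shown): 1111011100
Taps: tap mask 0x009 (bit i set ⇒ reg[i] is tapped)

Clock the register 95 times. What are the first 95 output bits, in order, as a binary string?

k : reg_k → out_k, fb_k
0: 1111011100 → 1, fb=0
1: 1110111000 → 1, fb=1
2: 1101110001 → 1, fb=0
3: 1011100010 → 1, fb=0
4: 0111000100 → 0, fb=1
5: 1110001001 → 1, fb=1
6: 1100010011 → 1, fb=1
7: 1000100111 → 1, fb=1
8: 0001001111 → 0, fb=1
9: 0010011111 → 0, fb=0
10: 0100111110 → 0, fb=0
11: 1001111100 → 1, fb=0
12: 0011111000 → 0, fb=1
13: 0111110001 → 0, fb=1
14: 1111100011 → 1, fb=0
15: 1111000110 → 1, fb=0
16: 1110001100 → 1, fb=1
17: 1100011001 → 1, fb=1
18: 1000110011 → 1, fb=1
19: 0001100111 → 0, fb=1
20: 0011001111 → 0, fb=1
21: 0110011111 → 0, fb=0
22: 1100111110 → 1, fb=1
23: 1001111101 → 1, fb=0
24: 0011111010 → 0, fb=1
25: 0111110101 → 0, fb=1
26: 1111101011 → 1, fb=0
27: 1111010110 → 1, fb=0
28: 1110101100 → 1, fb=1
29: 1101011001 → 1, fb=0
30: 1010110010 → 1, fb=1
31: 0101100101 → 0, fb=1
32: 1011001011 → 1, fb=0
33: 0110010110 → 0, fb=0
34: 1100101100 → 1, fb=1
35: 1001011001 → 1, fb=0
36: 0010110010 → 0, fb=0
37: 0101100100 → 0, fb=1
38: 1011001001 → 1, fb=0
39: 0110010010 → 0, fb=0
40: 1100100100 → 1, fb=1
41: 1001001001 → 1, fb=0
42: 0010010010 → 0, fb=0
43: 0100100100 → 0, fb=0
44: 1001001000 → 1, fb=0
45: 0010010000 → 0, fb=0
46: 0100100000 → 0, fb=0
47: 1001000000 → 1, fb=0
48: 0010000000 → 0, fb=0
49: 0100000000 → 0, fb=0
50: 1000000000 → 1, fb=1
51: 0000000001 → 0, fb=0
52: 0000000010 → 0, fb=0
53: 0000000100 → 0, fb=0
54: 0000001000 → 0, fb=0
55: 0000010000 → 0, fb=0
56: 0000100000 → 0, fb=0
57: 0001000000 → 0, fb=1
58: 0010000001 → 0, fb=0
59: 0100000010 → 0, fb=0
60: 1000000100 → 1, fb=1
61: 0000001001 → 0, fb=0
62: 0000010010 → 0, fb=0
63: 0000100100 → 0, fb=0
64: 0001001000 → 0, fb=1
65: 0010010001 → 0, fb=0
66: 0100100010 → 0, fb=0
67: 1001000100 → 1, fb=0
68: 0010001000 → 0, fb=0
69: 0100010000 → 0, fb=0
70: 1000100000 → 1, fb=1
71: 0001000001 → 0, fb=1
72: 0010000011 → 0, fb=0
73: 0100000110 → 0, fb=0
74: 1000001100 → 1, fb=1
75: 0000011001 → 0, fb=0
76: 0000110010 → 0, fb=0
77: 0001100100 → 0, fb=1
78: 0011001001 → 0, fb=1
79: 0110010011 → 0, fb=0
80: 1100100110 → 1, fb=1
81: 1001001101 → 1, fb=0
82: 0010011010 → 0, fb=0
83: 0100110100 → 0, fb=0
84: 1001101000 → 1, fb=0
85: 0011010000 → 0, fb=1
86: 0110100001 → 0, fb=0
87: 1101000010 → 1, fb=0
88: 1010000100 → 1, fb=1
89: 0100001001 → 0, fb=0
90: 1000010010 → 1, fb=1
91: 0000100101 → 0, fb=0
92: 0001001010 → 0, fb=1
93: 0010010101 → 0, fb=0
94: 0100101010 → 0, fb=0

11110111000100111110001100111110101100101100100100100000000010000001001000100000110010011010000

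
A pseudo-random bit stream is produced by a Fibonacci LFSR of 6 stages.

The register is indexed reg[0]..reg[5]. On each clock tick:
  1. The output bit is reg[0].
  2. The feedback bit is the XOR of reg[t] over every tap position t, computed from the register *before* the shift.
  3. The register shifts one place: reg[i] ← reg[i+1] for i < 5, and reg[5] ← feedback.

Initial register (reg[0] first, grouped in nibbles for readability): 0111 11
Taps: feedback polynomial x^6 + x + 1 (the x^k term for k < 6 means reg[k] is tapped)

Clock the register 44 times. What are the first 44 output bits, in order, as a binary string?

01111110000010000110001010011110100011100100

tick  register→output (feedback)
  0  011111→0 (1)
  1  111111→1 (0)
  2  111110→1 (0)
  3  111100→1 (0)
  4  111000→1 (0)
  5  110000→1 (0)
  6  100000→1 (1)
  7  000001→0 (0)
  8  000010→0 (0)
  9  000100→0 (0)
 10  001000→0 (0)
 11  010000→0 (1)
 12  100001→1 (1)
 13  000011→0 (0)
 14  000110→0 (0)
 15  001100→0 (0)
 16  011000→0 (1)
 17  110001→1 (0)
 18  100010→1 (1)
 19  000101→0 (0)
 20  001010→0 (0)
 21  010100→0 (1)
 22  101001→1 (1)
 23  010011→0 (1)
 24  100111→1 (1)
 25  001111→0 (0)
 26  011110→0 (1)
 27  111101→1 (0)
 28  111010→1 (0)
 29  110100→1 (0)
 30  101000→1 (1)
 31  010001→0 (1)
 32  100011→1 (1)
 33  000111→0 (0)
 34  001110→0 (0)
 35  011100→0 (1)
 36  111001→1 (0)
 37  110010→1 (0)
 38  100100→1 (1)
 39  001001→0 (0)
 40  010010→0 (1)
 41  100101→1 (1)
 42  001011→0 (0)
 43  010110→0 (1)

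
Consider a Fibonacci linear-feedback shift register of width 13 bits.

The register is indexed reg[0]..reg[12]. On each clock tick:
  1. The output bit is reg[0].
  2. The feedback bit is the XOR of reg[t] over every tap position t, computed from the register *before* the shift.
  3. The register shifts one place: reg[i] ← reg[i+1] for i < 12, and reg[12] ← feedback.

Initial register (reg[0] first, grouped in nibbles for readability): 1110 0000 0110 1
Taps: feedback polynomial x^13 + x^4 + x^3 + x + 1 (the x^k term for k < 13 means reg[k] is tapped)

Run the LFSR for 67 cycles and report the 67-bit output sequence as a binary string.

1110000001101001001010110000010010101011000100001010010111110100111

step | reg (before) | out | fb
   0 | 1110000001101 | 1 | 0
   1 | 1100000011010 | 1 | 0
   2 | 1000000110100 | 1 | 1
   3 | 0000001101001 | 0 | 0
   4 | 0000011010010 | 0 | 0
   5 | 0000110100100 | 0 | 1
   6 | 0001101001001 | 0 | 0
   7 | 0011010010010 | 0 | 1
   8 | 0110100100101 | 0 | 0
   9 | 1101001001010 | 1 | 1
  10 | 1010010010101 | 1 | 1
  11 | 0100100101011 | 0 | 0
  12 | 1001001010110 | 1 | 0
  13 | 0010010101100 | 0 | 0
  14 | 0100101011000 | 0 | 0
  15 | 1001010110000 | 1 | 0
  16 | 0010101100000 | 0 | 1
  17 | 0101011000001 | 0 | 0
  18 | 1010110000010 | 1 | 0
  19 | 0101100000100 | 0 | 1
  20 | 1011000001001 | 1 | 0
  21 | 0110000010010 | 0 | 1
  22 | 1100000100101 | 1 | 0
  23 | 1000001001010 | 1 | 1
  24 | 0000010010101 | 0 | 0
  25 | 0000100101010 | 0 | 1
  26 | 0001001010101 | 0 | 1
  27 | 0010010101011 | 0 | 0
  28 | 0100101010110 | 0 | 0
  29 | 1001010101100 | 1 | 0
  30 | 0010101011000 | 0 | 1
  31 | 0101010110001 | 0 | 0
  32 | 1010101100010 | 1 | 0
  33 | 0101011000100 | 0 | 0
  34 | 1010110001000 | 1 | 0
  35 | 0101100010000 | 0 | 1
  36 | 1011000100001 | 1 | 0
  37 | 0110001000010 | 0 | 1
  38 | 1100010000101 | 1 | 0
  39 | 1000100001010 | 1 | 0
  40 | 0001000010100 | 0 | 1
  41 | 0010000101001 | 0 | 0
  42 | 0100001010010 | 0 | 1
  43 | 1000010100101 | 1 | 1
  44 | 0000101001011 | 0 | 1
  45 | 0001010010111 | 0 | 1
  46 | 0010100101111 | 0 | 1
  47 | 0101001011111 | 0 | 0
  48 | 1010010111110 | 1 | 1
  49 | 0100101111101 | 0 | 0
  50 | 1001011111010 | 1 | 0
  51 | 0010111110100 | 0 | 1
  52 | 0101111101001 | 0 | 1
  53 | 1011111010011 | 1 | 1
  54 | 0111110100111 | 0 | 1
  55 | 1111101001111 | 1 | 0
  56 | 1111010011110 | 1 | 1
  57 | 1110100111101 | 1 | 1
  58 | 1101001111011 | 1 | 1
  59 | 1010011110111 | 1 | 1
  60 | 0100111101111 | 0 | 0
  61 | 1001111011110 | 1 | 1
  62 | 0011110111101 | 0 | 0
  63 | 0111101111010 | 0 | 1
  64 | 1111011110101 | 1 | 1
  65 | 1110111101011 | 1 | 1
  66 | 1101111010111 | 1 | 0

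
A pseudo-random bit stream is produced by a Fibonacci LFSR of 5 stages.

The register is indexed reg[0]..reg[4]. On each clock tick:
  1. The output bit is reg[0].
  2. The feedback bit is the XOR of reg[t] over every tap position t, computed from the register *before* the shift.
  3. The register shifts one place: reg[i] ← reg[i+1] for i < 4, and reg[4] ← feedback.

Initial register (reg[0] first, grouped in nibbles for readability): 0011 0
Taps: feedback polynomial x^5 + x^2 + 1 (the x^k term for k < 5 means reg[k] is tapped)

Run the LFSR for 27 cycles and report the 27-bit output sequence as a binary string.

k : reg_k → out_k, fb_k
0: 00110 → 0, fb=1
1: 01101 → 0, fb=1
2: 11011 → 1, fb=1
3: 10111 → 1, fb=0
4: 01110 → 0, fb=1
5: 11101 → 1, fb=0
6: 11010 → 1, fb=1
7: 10101 → 1, fb=0
8: 01010 → 0, fb=0
9: 10100 → 1, fb=0
10: 01000 → 0, fb=0
11: 10000 → 1, fb=1
12: 00001 → 0, fb=0
13: 00010 → 0, fb=0
14: 00100 → 0, fb=1
15: 01001 → 0, fb=0
16: 10010 → 1, fb=1
17: 00101 → 0, fb=1
18: 01011 → 0, fb=0
19: 10110 → 1, fb=0
20: 01100 → 0, fb=1
21: 11001 → 1, fb=1
22: 10011 → 1, fb=1
23: 00111 → 0, fb=1
24: 01111 → 0, fb=1
25: 11111 → 1, fb=0
26: 11110 → 1, fb=0

001101110101000010010110011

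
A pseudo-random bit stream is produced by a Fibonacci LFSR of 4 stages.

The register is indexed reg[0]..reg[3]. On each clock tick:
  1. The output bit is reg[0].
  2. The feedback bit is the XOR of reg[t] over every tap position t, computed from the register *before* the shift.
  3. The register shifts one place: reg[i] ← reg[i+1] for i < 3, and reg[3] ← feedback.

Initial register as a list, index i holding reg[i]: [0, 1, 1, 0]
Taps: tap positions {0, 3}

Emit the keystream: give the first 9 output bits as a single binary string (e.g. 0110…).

011001000

tick  register→output (feedback)
  0  0110→0 (0)
  1  1100→1 (1)
  2  1001→1 (0)
  3  0010→0 (0)
  4  0100→0 (0)
  5  1000→1 (1)
  6  0001→0 (1)
  7  0011→0 (1)
  8  0111→0 (1)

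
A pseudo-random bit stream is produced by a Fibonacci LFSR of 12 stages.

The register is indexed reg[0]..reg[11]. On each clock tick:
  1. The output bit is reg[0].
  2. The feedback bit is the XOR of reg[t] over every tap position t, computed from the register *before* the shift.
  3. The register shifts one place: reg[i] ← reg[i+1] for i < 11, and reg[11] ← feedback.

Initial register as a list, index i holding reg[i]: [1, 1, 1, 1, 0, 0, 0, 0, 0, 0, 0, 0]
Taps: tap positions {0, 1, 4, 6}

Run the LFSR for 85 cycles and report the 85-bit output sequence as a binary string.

step | reg (before) | out | fb
   0 | 111100000000 | 1 | 0
   1 | 111000000000 | 1 | 0
   2 | 110000000000 | 1 | 0
   3 | 100000000000 | 1 | 1
   4 | 000000000001 | 0 | 0
   5 | 000000000010 | 0 | 0
   6 | 000000000100 | 0 | 0
   7 | 000000001000 | 0 | 0
   8 | 000000010000 | 0 | 0
   9 | 000000100000 | 0 | 1
  10 | 000001000001 | 0 | 0
  11 | 000010000010 | 0 | 1
  12 | 000100000101 | 0 | 0
  13 | 001000001010 | 0 | 0
  14 | 010000010100 | 0 | 1
  15 | 100000101001 | 1 | 0
  16 | 000001010010 | 0 | 0
  17 | 000010100100 | 0 | 0
  18 | 000101001000 | 0 | 0
  19 | 001010010000 | 0 | 1
  20 | 010100100001 | 0 | 0
  21 | 101001000010 | 1 | 1
  22 | 010010000101 | 0 | 0
  23 | 100100001010 | 1 | 1
  24 | 001000010101 | 0 | 0
  25 | 010000101010 | 0 | 0
  26 | 100001010100 | 1 | 1
  27 | 000010101001 | 0 | 0
  28 | 000101010010 | 0 | 0
  29 | 001010100100 | 0 | 0
  30 | 010101001000 | 0 | 1
  31 | 101010010001 | 1 | 0
  32 | 010100100010 | 0 | 0
  33 | 101001000100 | 1 | 1
  34 | 010010001001 | 0 | 0
  35 | 100100010010 | 1 | 1
  36 | 001000100101 | 0 | 1
  37 | 010001001011 | 0 | 1
  38 | 100010010111 | 1 | 0
  39 | 000100101110 | 0 | 1
  40 | 001001011101 | 0 | 0
  41 | 010010111010 | 0 | 1
  42 | 100101110101 | 1 | 0
  43 | 001011101010 | 0 | 0
  44 | 010111010100 | 0 | 0
  45 | 101110101000 | 1 | 1
  46 | 011101010001 | 0 | 1
  47 | 111010100011 | 1 | 0
  48 | 110101000110 | 1 | 0
  49 | 101010001100 | 1 | 0
  50 | 010100011000 | 0 | 1
  51 | 101000110001 | 1 | 0
  52 | 010001100010 | 0 | 0
  53 | 100011000100 | 1 | 0
  54 | 000110001000 | 0 | 1
  55 | 001100010001 | 0 | 0
  56 | 011000100010 | 0 | 0
  57 | 110001000100 | 1 | 0
  58 | 100010001000 | 1 | 0
  59 | 000100010000 | 0 | 0
  60 | 001000100000 | 0 | 1
  61 | 010001000001 | 0 | 1
  62 | 100010000011 | 1 | 0
  63 | 000100000110 | 0 | 0
  64 | 001000001100 | 0 | 0
  65 | 010000011000 | 0 | 1
  66 | 100000110001 | 1 | 0
  67 | 000001100010 | 0 | 1
  68 | 000011000101 | 0 | 1
  69 | 000110001011 | 0 | 1
  70 | 001100010111 | 0 | 0
  71 | 011000101110 | 0 | 0
  72 | 110001011100 | 1 | 0
  73 | 100010111000 | 1 | 1
  74 | 000101110001 | 0 | 1
  75 | 001011100011 | 0 | 0
  76 | 010111000110 | 0 | 0
  77 | 101110001100 | 1 | 0
  78 | 011100011000 | 0 | 1
  79 | 111000110001 | 1 | 1
  80 | 110001100011 | 1 | 1
  81 | 100011000111 | 1 | 0
  82 | 000110001110 | 0 | 1
  83 | 001100011101 | 0 | 0
  84 | 011000111010 | 0 | 0

1111000000000001000001010010000101010010001001011101010001100010001000001100010111000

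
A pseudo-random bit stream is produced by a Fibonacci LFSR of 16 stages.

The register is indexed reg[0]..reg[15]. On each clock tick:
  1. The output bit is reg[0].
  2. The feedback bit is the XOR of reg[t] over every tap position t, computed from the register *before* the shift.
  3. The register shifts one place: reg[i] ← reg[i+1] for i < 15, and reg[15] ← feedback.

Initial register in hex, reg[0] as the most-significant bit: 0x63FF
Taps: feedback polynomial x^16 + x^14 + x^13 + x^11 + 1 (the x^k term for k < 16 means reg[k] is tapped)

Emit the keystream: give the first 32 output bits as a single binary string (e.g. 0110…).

01100011111111111000110101100000

tick  register→output (feedback)
  0  0110001111111111→0 (1)
  1  1100011111111111→1 (0)
  2  1000111111111110→1 (0)
  3  0001111111111100→0 (0)
  4  0011111111111000→0 (1)
  5  0111111111110001→0 (1)
  6  1111111111100011→1 (0)
  7  1111111111000110→1 (1)
  8  1111111110001101→1 (0)
  9  1111111100011010→1 (1)
 10  1111111000110101→1 (1)
 11  1111110001101011→1 (0)
 12  1111100011010110→1 (0)
 13  1111000110101100→1 (0)
 14  1110001101011000→1 (0)
 15  1100011010110000→1 (0)
 16  1000110101100000→1 (1)
 17  0001101011000001→0 (0)
 18  0011010110000010→0 (1)
 19  0110101100000101→0 (1)
 20  1101011000001011→1 (0)
 21  1010110000010110→1 (0)
 22  0101100000101100→0 (1)
 23  1011000001011001→1 (0)
 24  0110000010110010→0 (0)
 25  1100000101100100→1 (0)
 26  1000001011001000→1 (1)
 27  0000010110010001→0 (1)
 28  0000101100100011→0 (1)
 29  0001011001000111→0 (0)
 30  0010110010001110→0 (0)
 31  0101100100011100→0 (0)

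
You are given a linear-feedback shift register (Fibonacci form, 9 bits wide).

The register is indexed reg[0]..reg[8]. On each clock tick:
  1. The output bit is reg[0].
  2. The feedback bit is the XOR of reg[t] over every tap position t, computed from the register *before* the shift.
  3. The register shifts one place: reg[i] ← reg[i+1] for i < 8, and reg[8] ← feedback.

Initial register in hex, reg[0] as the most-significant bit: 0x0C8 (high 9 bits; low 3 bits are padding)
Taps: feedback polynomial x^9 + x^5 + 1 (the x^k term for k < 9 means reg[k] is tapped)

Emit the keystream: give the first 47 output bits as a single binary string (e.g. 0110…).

00001100110010101100100111111011010010010011011

k : reg_k → out_k, fb_k
0: 000011001 → 0, fb=1
1: 000110011 → 0, fb=0
2: 001100110 → 0, fb=0
3: 011001100 → 0, fb=1
4: 110011001 → 1, fb=0
5: 100110010 → 1, fb=1
6: 001100101 → 0, fb=0
7: 011001010 → 0, fb=1
8: 110010101 → 1, fb=1
9: 100101011 → 1, fb=0
10: 001010110 → 0, fb=0
11: 010101100 → 0, fb=1
12: 101011001 → 1, fb=0
13: 010110010 → 0, fb=0
14: 101100100 → 1, fb=1
15: 011001001 → 0, fb=1
16: 110010011 → 1, fb=1
17: 100100111 → 1, fb=1
18: 001001111 → 0, fb=1
19: 010011111 → 0, fb=1
20: 100111111 → 1, fb=0
21: 001111110 → 0, fb=1
22: 011111101 → 0, fb=1
23: 111111011 → 1, fb=0
24: 111110110 → 1, fb=1
25: 111101101 → 1, fb=0
26: 111011010 → 1, fb=0
27: 110110100 → 1, fb=1
28: 101101001 → 1, fb=0
29: 011010010 → 0, fb=0
30: 110100100 → 1, fb=1
31: 101001001 → 1, fb=0
32: 010010010 → 0, fb=0
33: 100100100 → 1, fb=1
34: 001001001 → 0, fb=1
35: 010010011 → 0, fb=0
36: 100100110 → 1, fb=1
37: 001001101 → 0, fb=1
38: 010011011 → 0, fb=1
39: 100110111 → 1, fb=1
40: 001101111 → 0, fb=1
41: 011011111 → 0, fb=1
42: 110111111 → 1, fb=0
43: 101111110 → 1, fb=0
44: 011111100 → 0, fb=1
45: 111111001 → 1, fb=0
46: 111110010 → 1, fb=1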